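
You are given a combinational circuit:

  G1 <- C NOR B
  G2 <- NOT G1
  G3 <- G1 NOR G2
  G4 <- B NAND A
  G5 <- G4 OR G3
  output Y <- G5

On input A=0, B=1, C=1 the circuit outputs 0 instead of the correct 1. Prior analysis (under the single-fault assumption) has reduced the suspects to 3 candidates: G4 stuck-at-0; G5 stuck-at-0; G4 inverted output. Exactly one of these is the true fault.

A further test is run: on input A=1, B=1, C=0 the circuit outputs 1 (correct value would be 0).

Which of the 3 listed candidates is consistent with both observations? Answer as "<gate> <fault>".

Evaluate each candidate on input A=1, B=1, C=0:
  G4 stuck-at-0: G1=0, G2=1, G3=0, G4=0 [stuck-at-0], G5=0 → 0 — eliminated
  G5 stuck-at-0: G1=0, G2=1, G3=0, G4=0, G5=0 [stuck-at-0] → 0 — eliminated
  G4 inverted output: G1=0, G2=1, G3=0, G4=1 [inverted output], G5=1 → 1 — matches
Only G4 inverted output reproduces the observed 1.

G4 inverted output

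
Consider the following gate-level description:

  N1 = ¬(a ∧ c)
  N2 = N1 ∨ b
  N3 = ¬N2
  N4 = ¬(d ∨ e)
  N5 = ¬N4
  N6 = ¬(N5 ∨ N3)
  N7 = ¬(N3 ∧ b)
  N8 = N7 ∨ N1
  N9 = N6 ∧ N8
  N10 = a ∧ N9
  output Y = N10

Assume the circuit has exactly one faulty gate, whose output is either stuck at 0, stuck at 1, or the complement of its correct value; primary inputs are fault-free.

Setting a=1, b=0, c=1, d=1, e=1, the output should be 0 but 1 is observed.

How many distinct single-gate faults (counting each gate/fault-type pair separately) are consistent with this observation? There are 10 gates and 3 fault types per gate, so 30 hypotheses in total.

6

Fault-free: N1=0, N2=0, N3=1, N4=0, N5=1, N6=0, N7=1, N8=1, N9=0, N10=0 → 0. Observed 1.
  N1: none of the 3 fault types match ✗
  N2: none of the 3 fault types match ✗
  N3: none of the 3 fault types match ✗
  N4: none of the 3 fault types match ✗
  N5: none of the 3 fault types match ✗
  N6: stuck-at-1, inverted output ✓; others ✗
  N7: none of the 3 fault types match ✗
  N8: none of the 3 fault types match ✗
  N9: stuck-at-1, inverted output ✓; others ✗
  N10: stuck-at-1, inverted output ✓; others ✗
Consistent faults: {N6 stuck-at-1, N6 inverted output, N9 stuck-at-1, N9 inverted output, N10 stuck-at-1, N10 inverted output} — 6 in all.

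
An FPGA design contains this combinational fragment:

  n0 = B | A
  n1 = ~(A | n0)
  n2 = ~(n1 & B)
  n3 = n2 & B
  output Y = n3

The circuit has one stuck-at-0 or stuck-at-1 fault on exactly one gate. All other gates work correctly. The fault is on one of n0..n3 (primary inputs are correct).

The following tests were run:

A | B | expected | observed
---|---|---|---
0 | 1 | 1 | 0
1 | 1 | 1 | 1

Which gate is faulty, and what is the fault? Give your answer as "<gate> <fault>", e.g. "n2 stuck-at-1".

Fault-free values for test 1 (A=0, B=1): n0=1, n1=0, n2=1, n3=1, giving Y=1. Observed 0.
Test 1: faults giving observed 0 are {n0 stuck-at-0, n1 stuck-at-1, n2 stuck-at-0, n3 stuck-at-0}.
Test 2 (A=1, B=1): fault-free n0=1, n1=0, n2=1, n3=1 → 1; observed 1. Eliminates n1 stuck-at-1, n2 stuck-at-0, n3 stuck-at-0.
Only n0 stuck-at-0 is consistent with every test.

n0 stuck-at-0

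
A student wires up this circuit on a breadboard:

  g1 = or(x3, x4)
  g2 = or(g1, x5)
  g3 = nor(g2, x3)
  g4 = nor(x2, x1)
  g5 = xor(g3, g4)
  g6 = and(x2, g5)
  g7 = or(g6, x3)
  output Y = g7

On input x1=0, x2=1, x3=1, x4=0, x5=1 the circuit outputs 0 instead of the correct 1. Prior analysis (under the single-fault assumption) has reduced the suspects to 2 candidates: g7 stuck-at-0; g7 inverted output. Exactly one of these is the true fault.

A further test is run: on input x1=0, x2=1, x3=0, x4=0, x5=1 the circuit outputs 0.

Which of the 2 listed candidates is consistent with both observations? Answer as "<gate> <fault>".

Evaluate each candidate on input x1=0, x2=1, x3=0, x4=0, x5=1:
  g7 stuck-at-0: g1=0, g2=1, g3=0, g4=0, g5=0, g6=0, g7=0 [stuck-at-0] → 0 — matches
  g7 inverted output: g1=0, g2=1, g3=0, g4=0, g5=0, g6=0, g7=1 [inverted output] → 1 — eliminated
Only g7 stuck-at-0 reproduces the observed 0.

g7 stuck-at-0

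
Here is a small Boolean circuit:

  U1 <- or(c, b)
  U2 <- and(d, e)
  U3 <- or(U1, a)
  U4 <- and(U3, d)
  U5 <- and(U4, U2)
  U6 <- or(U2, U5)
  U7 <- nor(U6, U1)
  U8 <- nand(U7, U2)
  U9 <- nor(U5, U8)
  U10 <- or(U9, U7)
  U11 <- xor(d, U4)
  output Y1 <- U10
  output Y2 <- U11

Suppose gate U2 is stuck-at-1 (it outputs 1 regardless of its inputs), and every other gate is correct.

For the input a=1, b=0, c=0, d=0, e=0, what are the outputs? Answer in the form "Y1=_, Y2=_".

Y1=0, Y2=0

Propagate with U2 forced: U1=0, U2=1 [stuck-at-1], U3=1, U4=0, U5=0, U6=1, U7=0, U8=1, U9=0, U10=0, U11=0.
So the outputs are Y1=0, Y2=0. (Without the fault they would be Y1=1, Y2=0.)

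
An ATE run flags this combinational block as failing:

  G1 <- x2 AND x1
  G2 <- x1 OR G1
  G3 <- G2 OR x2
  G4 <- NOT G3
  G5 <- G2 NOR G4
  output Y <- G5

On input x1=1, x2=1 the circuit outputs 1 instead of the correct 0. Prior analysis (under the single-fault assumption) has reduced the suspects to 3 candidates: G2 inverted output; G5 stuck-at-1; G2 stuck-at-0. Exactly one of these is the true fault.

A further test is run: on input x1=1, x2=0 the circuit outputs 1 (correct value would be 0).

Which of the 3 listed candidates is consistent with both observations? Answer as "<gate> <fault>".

G5 stuck-at-1

Evaluate each candidate on input x1=1, x2=0:
  G2 inverted output: G1=0, G2=0 [inverted output], G3=0, G4=1, G5=0 → 0 — eliminated
  G5 stuck-at-1: G1=0, G2=1, G3=1, G4=0, G5=1 [stuck-at-1] → 1 — matches
  G2 stuck-at-0: G1=0, G2=0 [stuck-at-0], G3=0, G4=1, G5=0 → 0 — eliminated
Only G5 stuck-at-1 reproduces the observed 1.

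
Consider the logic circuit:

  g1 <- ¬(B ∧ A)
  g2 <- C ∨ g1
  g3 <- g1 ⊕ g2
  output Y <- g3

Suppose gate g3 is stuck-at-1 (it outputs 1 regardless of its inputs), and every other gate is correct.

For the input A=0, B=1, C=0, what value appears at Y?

1

Propagate with g3 forced: g1=1, g2=1, g3=1 [stuck-at-1].
So Y = 1. (Without the fault it would be 0.)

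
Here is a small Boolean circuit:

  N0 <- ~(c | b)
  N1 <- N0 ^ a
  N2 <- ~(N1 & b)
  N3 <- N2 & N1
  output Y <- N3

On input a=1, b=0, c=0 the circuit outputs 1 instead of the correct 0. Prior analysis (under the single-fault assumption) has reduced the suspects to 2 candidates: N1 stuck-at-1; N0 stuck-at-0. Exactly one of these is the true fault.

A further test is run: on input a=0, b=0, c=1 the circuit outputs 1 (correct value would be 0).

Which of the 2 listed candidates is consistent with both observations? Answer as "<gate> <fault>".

Evaluate each candidate on input a=0, b=0, c=1:
  N1 stuck-at-1: N0=0, N1=1 [stuck-at-1], N2=1, N3=1 → 1 — matches
  N0 stuck-at-0: N0=0 [stuck-at-0], N1=0, N2=1, N3=0 → 0 — eliminated
Only N1 stuck-at-1 reproduces the observed 1.

N1 stuck-at-1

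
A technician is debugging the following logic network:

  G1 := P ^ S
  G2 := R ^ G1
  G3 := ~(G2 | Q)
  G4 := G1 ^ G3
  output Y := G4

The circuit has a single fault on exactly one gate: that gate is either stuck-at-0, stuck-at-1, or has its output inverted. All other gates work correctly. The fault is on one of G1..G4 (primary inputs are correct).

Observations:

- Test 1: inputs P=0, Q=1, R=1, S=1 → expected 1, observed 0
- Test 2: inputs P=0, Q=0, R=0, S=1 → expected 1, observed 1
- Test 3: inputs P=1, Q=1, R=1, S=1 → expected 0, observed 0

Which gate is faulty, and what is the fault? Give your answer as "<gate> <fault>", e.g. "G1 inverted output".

G1 stuck-at-0

Fault-free values for test 1 (P=0, Q=1, R=1, S=1): G1=1, G2=0, G3=0, G4=1, giving Y=1. Observed 0.
Test 1: faults giving observed 0 are {G1 stuck-at-0, G1 inverted output, G3 stuck-at-1, G3 inverted output, G4 stuck-at-0, G4 inverted output}.
Test 2 (P=0, Q=0, R=0, S=1): fault-free G1=1, G2=1, G3=0, G4=1 → 1; observed 1. Eliminates G3 stuck-at-1, G3 inverted output, G4 stuck-at-0, G4 inverted output.
Test 3 (P=1, Q=1, R=1, S=1): fault-free G1=0, G2=1, G3=0, G4=0 → 0; observed 0. Eliminates G1 inverted output.
Only G1 stuck-at-0 is consistent with every test.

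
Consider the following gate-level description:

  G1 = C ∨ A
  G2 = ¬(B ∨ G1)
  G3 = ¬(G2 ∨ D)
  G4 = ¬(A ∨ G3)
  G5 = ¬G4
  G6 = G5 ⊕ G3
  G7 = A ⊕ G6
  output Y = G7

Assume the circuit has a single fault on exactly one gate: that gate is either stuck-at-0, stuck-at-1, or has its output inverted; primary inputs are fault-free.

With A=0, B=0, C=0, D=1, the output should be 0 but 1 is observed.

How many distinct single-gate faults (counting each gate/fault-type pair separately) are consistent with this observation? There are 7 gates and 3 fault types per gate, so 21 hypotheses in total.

8

Fault-free: G1=0, G2=1, G3=0, G4=1, G5=0, G6=0, G7=0 → 0. Observed 1.
  G1: none of the 3 fault types match ✗
  G2: none of the 3 fault types match ✗
  G3: none of the 3 fault types match ✗
  G4: stuck-at-0, inverted output ✓; others ✗
  G5: stuck-at-1, inverted output ✓; others ✗
  G6: stuck-at-1, inverted output ✓; others ✗
  G7: stuck-at-1, inverted output ✓; others ✗
Consistent faults: {G4 stuck-at-0, G4 inverted output, G5 stuck-at-1, G5 inverted output, G6 stuck-at-1, G6 inverted output, G7 stuck-at-1, G7 inverted output} — 8 in all.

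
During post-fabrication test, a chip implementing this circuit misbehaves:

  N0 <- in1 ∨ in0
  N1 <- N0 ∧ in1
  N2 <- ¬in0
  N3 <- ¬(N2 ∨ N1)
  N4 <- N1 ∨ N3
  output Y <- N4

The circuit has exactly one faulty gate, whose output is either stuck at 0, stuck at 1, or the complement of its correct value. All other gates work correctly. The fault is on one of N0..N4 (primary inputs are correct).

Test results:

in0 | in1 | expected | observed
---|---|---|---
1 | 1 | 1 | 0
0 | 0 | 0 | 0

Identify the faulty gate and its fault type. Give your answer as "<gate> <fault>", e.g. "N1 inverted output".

Fault-free values for test 1 (in0=1, in1=1): N0=1, N1=1, N2=0, N3=0, N4=1, giving Y=1. Observed 0.
Test 1: faults giving observed 0 are {N4 stuck-at-0, N4 inverted output}.
Test 2 (in0=0, in1=0): fault-free N0=0, N1=0, N2=1, N3=0, N4=0 → 0; observed 0. Eliminates N4 inverted output.
Only N4 stuck-at-0 is consistent with every test.

N4 stuck-at-0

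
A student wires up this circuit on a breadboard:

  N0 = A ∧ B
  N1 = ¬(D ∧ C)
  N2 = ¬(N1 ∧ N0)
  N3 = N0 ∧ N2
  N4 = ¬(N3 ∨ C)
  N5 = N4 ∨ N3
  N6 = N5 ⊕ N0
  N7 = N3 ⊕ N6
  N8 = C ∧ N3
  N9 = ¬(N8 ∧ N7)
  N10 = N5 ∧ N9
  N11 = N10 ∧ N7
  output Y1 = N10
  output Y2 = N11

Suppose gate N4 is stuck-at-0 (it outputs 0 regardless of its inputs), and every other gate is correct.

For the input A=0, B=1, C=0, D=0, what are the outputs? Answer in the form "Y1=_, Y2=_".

Y1=0, Y2=0

Propagate with N4 forced: N0=0, N1=1, N2=1, N3=0, N4=0 [stuck-at-0], N5=0, N6=0, N7=0, N8=0, N9=1, N10=0, N11=0.
So the outputs are Y1=0, Y2=0. (Without the fault they would be Y1=1, Y2=1.)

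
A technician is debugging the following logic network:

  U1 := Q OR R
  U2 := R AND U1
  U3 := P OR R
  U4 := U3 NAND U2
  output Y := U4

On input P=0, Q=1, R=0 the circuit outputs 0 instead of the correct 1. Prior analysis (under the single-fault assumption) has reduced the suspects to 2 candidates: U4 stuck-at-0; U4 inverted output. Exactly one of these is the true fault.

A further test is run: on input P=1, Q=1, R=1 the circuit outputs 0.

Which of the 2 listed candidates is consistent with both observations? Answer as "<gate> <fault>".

Evaluate each candidate on input P=1, Q=1, R=1:
  U4 stuck-at-0: U1=1, U2=1, U3=1, U4=0 [stuck-at-0] → 0 — matches
  U4 inverted output: U1=1, U2=1, U3=1, U4=1 [inverted output] → 1 — eliminated
Only U4 stuck-at-0 reproduces the observed 0.

U4 stuck-at-0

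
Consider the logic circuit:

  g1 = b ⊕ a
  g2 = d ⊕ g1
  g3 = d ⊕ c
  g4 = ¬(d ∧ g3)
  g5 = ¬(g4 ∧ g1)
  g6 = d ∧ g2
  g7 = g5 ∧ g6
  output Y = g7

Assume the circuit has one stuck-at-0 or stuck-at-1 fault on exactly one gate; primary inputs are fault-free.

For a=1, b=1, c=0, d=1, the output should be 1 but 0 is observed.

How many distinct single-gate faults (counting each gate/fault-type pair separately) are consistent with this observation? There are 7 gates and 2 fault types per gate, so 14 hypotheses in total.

5

Fault-free: g1=0, g2=1, g3=1, g4=0, g5=1, g6=1, g7=1 → 1. Observed 0.
  g1 stuck-at-0: output 1 ✗
  g1 stuck-at-1: output 0 ✓
  g2 stuck-at-0: output 0 ✓
  g2 stuck-at-1: output 1 ✗
  g3 stuck-at-0: output 1 ✗
  g3 stuck-at-1: output 1 ✗
  g4 stuck-at-0: output 1 ✗
  g4 stuck-at-1: output 1 ✗
  g5 stuck-at-0: output 0 ✓
  g5 stuck-at-1: output 1 ✗
  g6 stuck-at-0: output 0 ✓
  g6 stuck-at-1: output 1 ✗
  g7 stuck-at-0: output 0 ✓
  g7 stuck-at-1: output 1 ✗
Consistent faults: {g1 stuck-at-1, g2 stuck-at-0, g5 stuck-at-0, g6 stuck-at-0, g7 stuck-at-0} — 5 in all.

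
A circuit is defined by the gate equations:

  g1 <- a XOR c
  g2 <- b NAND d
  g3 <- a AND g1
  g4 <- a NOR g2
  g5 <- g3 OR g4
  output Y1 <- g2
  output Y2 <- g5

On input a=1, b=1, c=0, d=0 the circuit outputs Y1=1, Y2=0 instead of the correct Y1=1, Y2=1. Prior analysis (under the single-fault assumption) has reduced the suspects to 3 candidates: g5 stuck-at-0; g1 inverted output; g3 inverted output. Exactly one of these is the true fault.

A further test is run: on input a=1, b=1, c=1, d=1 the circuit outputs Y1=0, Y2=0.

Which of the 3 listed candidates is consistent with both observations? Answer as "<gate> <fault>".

g5 stuck-at-0

Evaluate each candidate on input a=1, b=1, c=1, d=1:
  g5 stuck-at-0: g1=0, g2=0, g3=0, g4=0, g5=0 [stuck-at-0] → Y1=0, Y2=0 — matches
  g1 inverted output: g1=1 [inverted output], g2=0, g3=1, g4=0, g5=1 → Y1=0, Y2=1 — eliminated
  g3 inverted output: g1=0, g2=0, g3=1 [inverted output], g4=0, g5=1 → Y1=0, Y2=1 — eliminated
Only g5 stuck-at-0 reproduces the observed Y1=0, Y2=0.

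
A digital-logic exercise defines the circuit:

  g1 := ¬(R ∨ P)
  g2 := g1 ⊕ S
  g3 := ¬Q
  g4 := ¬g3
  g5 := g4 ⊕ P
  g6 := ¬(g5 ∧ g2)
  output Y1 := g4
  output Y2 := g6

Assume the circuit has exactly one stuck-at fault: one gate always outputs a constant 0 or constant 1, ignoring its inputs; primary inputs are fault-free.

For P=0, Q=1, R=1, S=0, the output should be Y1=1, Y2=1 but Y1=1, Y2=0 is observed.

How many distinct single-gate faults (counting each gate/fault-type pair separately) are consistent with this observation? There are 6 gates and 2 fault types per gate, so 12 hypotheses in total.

3

Fault-free: g1=0, g2=0, g3=0, g4=1, g5=1, g6=1 → Y1=1, Y2=1. Observed Y1=1, Y2=0.
  g1 stuck-at-0: output Y1=1, Y2=1 ✗
  g1 stuck-at-1: output Y1=1, Y2=0 ✓
  g2 stuck-at-0: output Y1=1, Y2=1 ✗
  g2 stuck-at-1: output Y1=1, Y2=0 ✓
  g3 stuck-at-0: output Y1=1, Y2=1 ✗
  g3 stuck-at-1: output Y1=0, Y2=1 ✗
  g4 stuck-at-0: output Y1=0, Y2=1 ✗
  g4 stuck-at-1: output Y1=1, Y2=1 ✗
  g5 stuck-at-0: output Y1=1, Y2=1 ✗
  g5 stuck-at-1: output Y1=1, Y2=1 ✗
  g6 stuck-at-0: output Y1=1, Y2=0 ✓
  g6 stuck-at-1: output Y1=1, Y2=1 ✗
Consistent faults: {g1 stuck-at-1, g2 stuck-at-1, g6 stuck-at-0} — 3 in all.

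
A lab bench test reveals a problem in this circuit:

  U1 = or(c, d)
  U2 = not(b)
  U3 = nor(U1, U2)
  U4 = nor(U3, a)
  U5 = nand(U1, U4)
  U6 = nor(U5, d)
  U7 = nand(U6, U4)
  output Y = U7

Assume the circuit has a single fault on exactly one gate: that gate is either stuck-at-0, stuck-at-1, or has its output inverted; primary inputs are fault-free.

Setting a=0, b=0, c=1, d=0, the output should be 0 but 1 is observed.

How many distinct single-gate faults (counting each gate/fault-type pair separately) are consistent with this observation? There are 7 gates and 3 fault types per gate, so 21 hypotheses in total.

12

Fault-free: U1=1, U2=1, U3=0, U4=1, U5=0, U6=1, U7=0 → 0. Observed 1.
  U1: stuck-at-0, inverted output ✓; others ✗
  U2: none of the 3 fault types match ✗
  U3: stuck-at-1, inverted output ✓; others ✗
  U4: stuck-at-0, inverted output ✓; others ✗
  U5: stuck-at-1, inverted output ✓; others ✗
  U6: stuck-at-0, inverted output ✓; others ✗
  U7: stuck-at-1, inverted output ✓; others ✗
Consistent faults: {U1 stuck-at-0, U1 inverted output, U3 stuck-at-1, U3 inverted output, U4 stuck-at-0, U4 inverted output, U5 stuck-at-1, U5 inverted output, U6 stuck-at-0, U6 inverted output, U7 stuck-at-1, U7 inverted output} — 12 in all.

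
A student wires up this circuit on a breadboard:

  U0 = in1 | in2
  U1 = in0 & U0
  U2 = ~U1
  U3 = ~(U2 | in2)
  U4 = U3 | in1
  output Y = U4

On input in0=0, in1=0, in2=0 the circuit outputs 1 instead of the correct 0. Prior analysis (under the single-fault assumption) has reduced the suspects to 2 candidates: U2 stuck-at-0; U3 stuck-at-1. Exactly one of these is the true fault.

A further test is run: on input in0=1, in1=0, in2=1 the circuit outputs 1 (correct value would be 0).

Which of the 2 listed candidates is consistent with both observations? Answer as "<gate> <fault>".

U3 stuck-at-1

Evaluate each candidate on input in0=1, in1=0, in2=1:
  U2 stuck-at-0: U0=1, U1=1, U2=0 [stuck-at-0], U3=0, U4=0 → 0 — eliminated
  U3 stuck-at-1: U0=1, U1=1, U2=0, U3=1 [stuck-at-1], U4=1 → 1 — matches
Only U3 stuck-at-1 reproduces the observed 1.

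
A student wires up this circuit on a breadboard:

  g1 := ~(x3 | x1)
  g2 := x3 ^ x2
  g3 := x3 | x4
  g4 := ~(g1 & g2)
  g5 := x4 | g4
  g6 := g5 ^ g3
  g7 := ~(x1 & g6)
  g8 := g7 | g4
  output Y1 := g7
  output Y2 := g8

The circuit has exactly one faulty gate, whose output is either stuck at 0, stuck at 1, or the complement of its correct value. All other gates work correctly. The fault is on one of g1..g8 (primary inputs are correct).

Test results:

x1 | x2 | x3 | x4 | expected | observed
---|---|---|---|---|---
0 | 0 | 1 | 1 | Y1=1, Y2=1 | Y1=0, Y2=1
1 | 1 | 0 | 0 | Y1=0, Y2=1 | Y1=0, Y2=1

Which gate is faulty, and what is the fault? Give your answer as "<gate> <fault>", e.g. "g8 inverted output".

Fault-free values for test 1 (x1=0, x2=0, x3=1, x4=1): g1=0, g2=1, g3=1, g4=1, g5=1, g6=0, g7=1, g8=1, giving Y1=1, Y2=1. Observed Y1=0, Y2=1.
Test 1: faults giving observed Y1=0, Y2=1 are {g7 stuck-at-0, g7 inverted output}.
Test 2 (x1=1, x2=1, x3=0, x4=0): fault-free g1=0, g2=1, g3=0, g4=1, g5=1, g6=1, g7=0, g8=1 → Y1=0, Y2=1; observed Y1=0, Y2=1. Eliminates g7 inverted output.
Only g7 stuck-at-0 is consistent with every test.

g7 stuck-at-0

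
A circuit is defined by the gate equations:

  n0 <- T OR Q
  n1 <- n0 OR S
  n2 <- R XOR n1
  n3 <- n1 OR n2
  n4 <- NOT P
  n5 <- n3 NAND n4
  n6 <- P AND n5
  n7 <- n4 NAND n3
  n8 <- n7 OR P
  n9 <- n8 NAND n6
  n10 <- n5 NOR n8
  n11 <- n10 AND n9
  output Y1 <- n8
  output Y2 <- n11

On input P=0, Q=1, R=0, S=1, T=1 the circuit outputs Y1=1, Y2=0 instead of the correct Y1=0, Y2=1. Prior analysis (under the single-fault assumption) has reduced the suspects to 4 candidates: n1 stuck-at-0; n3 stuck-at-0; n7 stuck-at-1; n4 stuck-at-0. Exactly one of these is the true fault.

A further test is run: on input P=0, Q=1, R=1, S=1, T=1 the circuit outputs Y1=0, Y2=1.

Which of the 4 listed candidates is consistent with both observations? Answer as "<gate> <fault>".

Evaluate each candidate on input P=0, Q=1, R=1, S=1, T=1:
  n1 stuck-at-0: n0=1, n1=0 [stuck-at-0], n2=1, n3=1, n4=1, n5=0, n6=0, n7=0, n8=0, n9=1, n10=1, n11=1 → Y1=0, Y2=1 — matches
  n3 stuck-at-0: n0=1, n1=1, n2=0, n3=0 [stuck-at-0], n4=1, n5=1, n6=0, n7=1, n8=1, n9=1, n10=0, n11=0 → Y1=1, Y2=0 — eliminated
  n7 stuck-at-1: n0=1, n1=1, n2=0, n3=1, n4=1, n5=0, n6=0, n7=1 [stuck-at-1], n8=1, n9=1, n10=0, n11=0 → Y1=1, Y2=0 — eliminated
  n4 stuck-at-0: n0=1, n1=1, n2=0, n3=1, n4=0 [stuck-at-0], n5=1, n6=0, n7=1, n8=1, n9=1, n10=0, n11=0 → Y1=1, Y2=0 — eliminated
Only n1 stuck-at-0 reproduces the observed Y1=0, Y2=1.

n1 stuck-at-0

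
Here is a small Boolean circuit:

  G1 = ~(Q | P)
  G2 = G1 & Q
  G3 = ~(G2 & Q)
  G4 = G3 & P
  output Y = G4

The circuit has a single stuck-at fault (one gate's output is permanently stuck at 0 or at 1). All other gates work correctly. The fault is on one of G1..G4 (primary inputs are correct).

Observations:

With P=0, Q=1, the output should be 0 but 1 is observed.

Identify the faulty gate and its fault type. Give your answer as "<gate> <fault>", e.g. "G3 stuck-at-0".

G4 stuck-at-1

Fault-free values for test 1 (P=0, Q=1): G1=0, G2=0, G3=1, G4=0, giving Y=0. Observed 1.
Test 1: faults giving observed 1 are {G4 stuck-at-1}.
Only G4 stuck-at-1 is consistent with every test.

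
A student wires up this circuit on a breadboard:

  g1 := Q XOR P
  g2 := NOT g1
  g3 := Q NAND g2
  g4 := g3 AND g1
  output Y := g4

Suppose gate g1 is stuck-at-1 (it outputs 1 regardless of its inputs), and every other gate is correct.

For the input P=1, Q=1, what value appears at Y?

1

Propagate with g1 forced: g1=1 [stuck-at-1], g2=0, g3=1, g4=1.
So Y = 1. (Without the fault it would be 0.)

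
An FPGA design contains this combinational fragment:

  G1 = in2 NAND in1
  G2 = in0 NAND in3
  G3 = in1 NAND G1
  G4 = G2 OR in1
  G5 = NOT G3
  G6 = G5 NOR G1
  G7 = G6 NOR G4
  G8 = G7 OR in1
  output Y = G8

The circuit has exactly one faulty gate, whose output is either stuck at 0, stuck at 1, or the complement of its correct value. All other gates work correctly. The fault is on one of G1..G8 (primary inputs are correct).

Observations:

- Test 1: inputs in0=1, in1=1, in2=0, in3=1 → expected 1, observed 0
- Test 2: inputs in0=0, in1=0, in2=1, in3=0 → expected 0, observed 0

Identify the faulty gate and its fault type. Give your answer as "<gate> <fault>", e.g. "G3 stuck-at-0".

G8 stuck-at-0

Fault-free values for test 1 (in0=1, in1=1, in2=0, in3=1): G1=1, G2=0, G3=0, G4=1, G5=1, G6=0, G7=0, G8=1, giving Y=1. Observed 0.
Test 1: faults giving observed 0 are {G8 stuck-at-0, G8 inverted output}.
Test 2 (in0=0, in1=0, in2=1, in3=0): fault-free G1=1, G2=1, G3=1, G4=1, G5=0, G6=0, G7=0, G8=0 → 0; observed 0. Eliminates G8 inverted output.
Only G8 stuck-at-0 is consistent with every test.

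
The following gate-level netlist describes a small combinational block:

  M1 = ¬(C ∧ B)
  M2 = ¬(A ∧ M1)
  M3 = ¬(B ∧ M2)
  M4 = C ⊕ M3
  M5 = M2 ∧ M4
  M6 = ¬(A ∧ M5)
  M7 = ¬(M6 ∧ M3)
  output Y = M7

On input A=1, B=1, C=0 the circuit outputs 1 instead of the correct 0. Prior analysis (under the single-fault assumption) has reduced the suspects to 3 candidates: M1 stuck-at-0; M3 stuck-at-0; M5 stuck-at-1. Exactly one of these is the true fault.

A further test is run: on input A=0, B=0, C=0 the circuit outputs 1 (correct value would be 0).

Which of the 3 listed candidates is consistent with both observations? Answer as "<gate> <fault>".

M3 stuck-at-0

Evaluate each candidate on input A=0, B=0, C=0:
  M1 stuck-at-0: M1=0 [stuck-at-0], M2=1, M3=1, M4=1, M5=1, M6=1, M7=0 → 0 — eliminated
  M3 stuck-at-0: M1=1, M2=1, M3=0 [stuck-at-0], M4=0, M5=0, M6=1, M7=1 → 1 — matches
  M5 stuck-at-1: M1=1, M2=1, M3=1, M4=1, M5=1 [stuck-at-1], M6=1, M7=0 → 0 — eliminated
Only M3 stuck-at-0 reproduces the observed 1.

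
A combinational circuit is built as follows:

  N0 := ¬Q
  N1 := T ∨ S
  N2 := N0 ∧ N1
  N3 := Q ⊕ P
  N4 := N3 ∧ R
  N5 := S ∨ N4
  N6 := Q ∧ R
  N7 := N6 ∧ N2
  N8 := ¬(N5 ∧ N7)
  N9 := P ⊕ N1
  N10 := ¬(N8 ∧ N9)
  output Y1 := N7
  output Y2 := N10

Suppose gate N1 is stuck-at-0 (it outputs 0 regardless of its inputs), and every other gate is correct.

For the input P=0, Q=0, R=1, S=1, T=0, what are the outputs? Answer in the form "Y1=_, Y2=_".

Propagate with N1 forced: N0=1, N1=0 [stuck-at-0], N2=0, N3=0, N4=0, N5=1, N6=0, N7=0, N8=1, N9=0, N10=1.
So the outputs are Y1=0, Y2=1. (Without the fault they would be Y1=0, Y2=0.)

Y1=0, Y2=1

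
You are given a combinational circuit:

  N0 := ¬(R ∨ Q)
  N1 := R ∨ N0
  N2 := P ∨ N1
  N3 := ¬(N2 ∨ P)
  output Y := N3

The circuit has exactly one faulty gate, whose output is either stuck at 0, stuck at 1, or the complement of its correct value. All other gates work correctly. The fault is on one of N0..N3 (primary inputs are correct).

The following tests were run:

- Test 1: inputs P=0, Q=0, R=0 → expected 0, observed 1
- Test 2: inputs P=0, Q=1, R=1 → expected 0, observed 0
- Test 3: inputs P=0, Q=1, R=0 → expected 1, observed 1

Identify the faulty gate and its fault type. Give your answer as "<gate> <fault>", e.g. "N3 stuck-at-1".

Fault-free values for test 1 (P=0, Q=0, R=0): N0=1, N1=1, N2=1, N3=0, giving Y=0. Observed 1.
Test 1: faults giving observed 1 are {N0 stuck-at-0, N0 inverted output, N1 stuck-at-0, N1 inverted output, N2 stuck-at-0, N2 inverted output, N3 stuck-at-1, N3 inverted output}.
Test 2 (P=0, Q=1, R=1): fault-free N0=0, N1=1, N2=1, N3=0 → 0; observed 0. Eliminates N1 stuck-at-0, N1 inverted output, N2 stuck-at-0, N2 inverted output, N3 stuck-at-1, N3 inverted output.
Test 3 (P=0, Q=1, R=0): fault-free N0=0, N1=0, N2=0, N3=1 → 1; observed 1. Eliminates N0 inverted output.
Only N0 stuck-at-0 is consistent with every test.

N0 stuck-at-0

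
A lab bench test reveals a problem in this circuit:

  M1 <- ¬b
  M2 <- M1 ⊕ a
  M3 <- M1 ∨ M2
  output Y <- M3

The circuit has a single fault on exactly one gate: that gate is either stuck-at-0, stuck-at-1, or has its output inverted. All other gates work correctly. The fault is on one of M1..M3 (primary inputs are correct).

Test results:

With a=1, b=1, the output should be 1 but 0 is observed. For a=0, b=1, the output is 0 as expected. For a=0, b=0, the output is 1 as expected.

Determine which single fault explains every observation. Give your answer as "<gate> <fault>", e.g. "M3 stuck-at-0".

M2 stuck-at-0

Fault-free values for test 1 (a=1, b=1): M1=0, M2=1, M3=1, giving Y=1. Observed 0.
Test 1: faults giving observed 0 are {M2 stuck-at-0, M2 inverted output, M3 stuck-at-0, M3 inverted output}.
Test 2 (a=0, b=1): fault-free M1=0, M2=0, M3=0 → 0; observed 0. Eliminates M2 inverted output, M3 inverted output.
Test 3 (a=0, b=0): fault-free M1=1, M2=1, M3=1 → 1; observed 1. Eliminates M3 stuck-at-0.
Only M2 stuck-at-0 is consistent with every test.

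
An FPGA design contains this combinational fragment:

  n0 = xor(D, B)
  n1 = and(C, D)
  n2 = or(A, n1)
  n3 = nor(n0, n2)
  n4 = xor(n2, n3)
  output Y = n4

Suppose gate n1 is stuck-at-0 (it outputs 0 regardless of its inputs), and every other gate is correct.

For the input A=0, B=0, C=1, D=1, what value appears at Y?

0

Propagate with n1 forced: n0=1, n1=0 [stuck-at-0], n2=0, n3=0, n4=0.
So Y = 0. (Without the fault it would be 1.)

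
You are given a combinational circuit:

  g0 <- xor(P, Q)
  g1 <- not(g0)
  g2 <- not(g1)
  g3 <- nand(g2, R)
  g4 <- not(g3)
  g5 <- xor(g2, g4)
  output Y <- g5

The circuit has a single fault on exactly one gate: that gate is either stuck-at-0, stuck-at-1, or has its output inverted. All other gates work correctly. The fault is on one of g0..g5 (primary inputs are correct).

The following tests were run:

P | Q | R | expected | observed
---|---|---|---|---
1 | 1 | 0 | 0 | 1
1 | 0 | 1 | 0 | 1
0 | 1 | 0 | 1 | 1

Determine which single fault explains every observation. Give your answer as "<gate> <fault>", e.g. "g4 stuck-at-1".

g5 stuck-at-1

Fault-free values for test 1 (P=1, Q=1, R=0): g0=0, g1=1, g2=0, g3=1, g4=0, g5=0, giving Y=0. Observed 1.
Test 1: faults giving observed 1 are {g0 stuck-at-1, g0 inverted output, g1 stuck-at-0, g1 inverted output, g2 stuck-at-1, g2 inverted output, g3 stuck-at-0, g3 inverted output, g4 stuck-at-1, g4 inverted output, g5 stuck-at-1, g5 inverted output}.
Test 2 (P=1, Q=0, R=1): fault-free g0=1, g1=0, g2=1, g3=0, g4=1, g5=0 → 0; observed 1. Eliminates g0 stuck-at-1, g0 inverted output, g1 stuck-at-0, g1 inverted output, g2 stuck-at-1, g2 inverted output, g3 stuck-at-0, g4 stuck-at-1.
Test 3 (P=0, Q=1, R=0): fault-free g0=1, g1=0, g2=1, g3=1, g4=0, g5=1 → 1; observed 1. Eliminates g3 inverted output, g4 inverted output, g5 inverted output.
Only g5 stuck-at-1 is consistent with every test.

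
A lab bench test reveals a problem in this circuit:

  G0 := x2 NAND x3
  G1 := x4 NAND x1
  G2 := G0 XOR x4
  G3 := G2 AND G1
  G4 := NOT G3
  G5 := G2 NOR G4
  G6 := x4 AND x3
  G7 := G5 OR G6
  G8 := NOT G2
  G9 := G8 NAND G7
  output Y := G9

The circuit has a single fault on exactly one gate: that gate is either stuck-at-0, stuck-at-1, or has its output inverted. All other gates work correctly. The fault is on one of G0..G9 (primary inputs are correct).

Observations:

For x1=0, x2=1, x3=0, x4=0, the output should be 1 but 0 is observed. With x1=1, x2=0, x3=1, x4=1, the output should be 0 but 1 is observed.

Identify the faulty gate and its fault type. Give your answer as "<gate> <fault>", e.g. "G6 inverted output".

G9 inverted output

Fault-free values for test 1 (x1=0, x2=1, x3=0, x4=0): G0=1, G1=1, G2=1, G3=1, G4=0, G5=0, G6=0, G7=0, G8=0, G9=1, giving Y=1. Observed 0.
Test 1: faults giving observed 0 are {G9 stuck-at-0, G9 inverted output}.
Test 2 (x1=1, x2=0, x3=1, x4=1): fault-free G0=1, G1=0, G2=0, G3=0, G4=1, G5=0, G6=1, G7=1, G8=1, G9=0 → 0; observed 1. Eliminates G9 stuck-at-0.
Only G9 inverted output is consistent with every test.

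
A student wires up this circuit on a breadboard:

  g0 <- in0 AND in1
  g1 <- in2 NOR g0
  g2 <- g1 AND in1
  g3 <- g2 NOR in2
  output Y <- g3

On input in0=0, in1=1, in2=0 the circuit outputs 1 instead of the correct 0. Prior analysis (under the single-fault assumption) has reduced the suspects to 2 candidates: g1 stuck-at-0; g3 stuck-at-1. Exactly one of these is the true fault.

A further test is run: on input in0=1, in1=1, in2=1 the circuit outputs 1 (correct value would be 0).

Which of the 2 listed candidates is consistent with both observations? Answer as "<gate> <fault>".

Evaluate each candidate on input in0=1, in1=1, in2=1:
  g1 stuck-at-0: g0=1, g1=0 [stuck-at-0], g2=0, g3=0 → 0 — eliminated
  g3 stuck-at-1: g0=1, g1=0, g2=0, g3=1 [stuck-at-1] → 1 — matches
Only g3 stuck-at-1 reproduces the observed 1.

g3 stuck-at-1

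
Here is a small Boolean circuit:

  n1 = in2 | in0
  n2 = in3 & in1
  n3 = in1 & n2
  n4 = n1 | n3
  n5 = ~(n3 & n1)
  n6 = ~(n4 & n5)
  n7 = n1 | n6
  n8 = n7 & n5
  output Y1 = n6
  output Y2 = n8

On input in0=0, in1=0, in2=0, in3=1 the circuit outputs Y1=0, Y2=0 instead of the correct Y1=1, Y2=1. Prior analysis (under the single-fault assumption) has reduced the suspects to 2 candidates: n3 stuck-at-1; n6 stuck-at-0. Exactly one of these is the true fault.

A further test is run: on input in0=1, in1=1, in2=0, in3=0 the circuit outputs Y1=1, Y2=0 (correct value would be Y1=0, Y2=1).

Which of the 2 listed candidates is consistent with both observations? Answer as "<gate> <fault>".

n3 stuck-at-1

Evaluate each candidate on input in0=1, in1=1, in2=0, in3=0:
  n3 stuck-at-1: n1=1, n2=0, n3=1 [stuck-at-1], n4=1, n5=0, n6=1, n7=1, n8=0 → Y1=1, Y2=0 — matches
  n6 stuck-at-0: n1=1, n2=0, n3=0, n4=1, n5=1, n6=0 [stuck-at-0], n7=1, n8=1 → Y1=0, Y2=1 — eliminated
Only n3 stuck-at-1 reproduces the observed Y1=1, Y2=0.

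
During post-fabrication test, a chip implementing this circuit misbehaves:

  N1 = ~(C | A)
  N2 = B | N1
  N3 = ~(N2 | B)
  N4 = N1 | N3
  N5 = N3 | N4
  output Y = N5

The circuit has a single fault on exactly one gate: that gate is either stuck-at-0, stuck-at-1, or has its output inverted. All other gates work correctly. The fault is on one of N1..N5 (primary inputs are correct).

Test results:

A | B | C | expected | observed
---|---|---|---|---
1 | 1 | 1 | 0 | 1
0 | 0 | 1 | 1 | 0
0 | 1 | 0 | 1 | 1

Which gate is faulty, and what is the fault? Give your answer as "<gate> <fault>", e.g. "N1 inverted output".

Fault-free values for test 1 (A=1, B=1, C=1): N1=0, N2=1, N3=0, N4=0, N5=0, giving Y=0. Observed 1.
Test 1: faults giving observed 1 are {N1 stuck-at-1, N1 inverted output, N3 stuck-at-1, N3 inverted output, N4 stuck-at-1, N4 inverted output, N5 stuck-at-1, N5 inverted output}.
Test 2 (A=0, B=0, C=1): fault-free N1=0, N2=0, N3=1, N4=1, N5=1 → 1; observed 0. Eliminates N1 stuck-at-1, N1 inverted output, N3 stuck-at-1, N4 stuck-at-1, N4 inverted output, N5 stuck-at-1.
Test 3 (A=0, B=1, C=0): fault-free N1=1, N2=1, N3=0, N4=1, N5=1 → 1; observed 1. Eliminates N5 inverted output.
Only N3 inverted output is consistent with every test.

N3 inverted output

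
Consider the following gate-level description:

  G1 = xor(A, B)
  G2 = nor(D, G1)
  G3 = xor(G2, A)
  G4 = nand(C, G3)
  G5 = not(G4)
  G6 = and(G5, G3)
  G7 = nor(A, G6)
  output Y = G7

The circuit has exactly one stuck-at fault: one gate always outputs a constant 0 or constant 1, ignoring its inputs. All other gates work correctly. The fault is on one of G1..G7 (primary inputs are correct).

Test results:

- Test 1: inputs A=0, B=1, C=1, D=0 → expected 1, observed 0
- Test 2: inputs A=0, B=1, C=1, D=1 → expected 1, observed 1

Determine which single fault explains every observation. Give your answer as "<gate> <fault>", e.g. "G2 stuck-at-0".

Fault-free values for test 1 (A=0, B=1, C=1, D=0): G1=1, G2=0, G3=0, G4=1, G5=0, G6=0, G7=1, giving Y=1. Observed 0.
Test 1: faults giving observed 0 are {G1 stuck-at-0, G2 stuck-at-1, G3 stuck-at-1, G6 stuck-at-1, G7 stuck-at-0}.
Test 2 (A=0, B=1, C=1, D=1): fault-free G1=1, G2=0, G3=0, G4=1, G5=0, G6=0, G7=1 → 1; observed 1. Eliminates G2 stuck-at-1, G3 stuck-at-1, G6 stuck-at-1, G7 stuck-at-0.
Only G1 stuck-at-0 is consistent with every test.

G1 stuck-at-0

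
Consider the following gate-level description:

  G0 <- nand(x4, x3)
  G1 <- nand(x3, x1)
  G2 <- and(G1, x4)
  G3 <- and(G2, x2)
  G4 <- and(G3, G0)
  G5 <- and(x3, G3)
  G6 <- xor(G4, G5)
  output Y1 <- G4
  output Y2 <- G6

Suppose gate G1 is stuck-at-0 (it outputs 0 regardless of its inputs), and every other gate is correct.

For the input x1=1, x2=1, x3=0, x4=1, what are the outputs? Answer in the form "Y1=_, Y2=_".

Y1=0, Y2=0

Propagate with G1 forced: G0=1, G1=0 [stuck-at-0], G2=0, G3=0, G4=0, G5=0, G6=0.
So the outputs are Y1=0, Y2=0. (Without the fault they would be Y1=1, Y2=1.)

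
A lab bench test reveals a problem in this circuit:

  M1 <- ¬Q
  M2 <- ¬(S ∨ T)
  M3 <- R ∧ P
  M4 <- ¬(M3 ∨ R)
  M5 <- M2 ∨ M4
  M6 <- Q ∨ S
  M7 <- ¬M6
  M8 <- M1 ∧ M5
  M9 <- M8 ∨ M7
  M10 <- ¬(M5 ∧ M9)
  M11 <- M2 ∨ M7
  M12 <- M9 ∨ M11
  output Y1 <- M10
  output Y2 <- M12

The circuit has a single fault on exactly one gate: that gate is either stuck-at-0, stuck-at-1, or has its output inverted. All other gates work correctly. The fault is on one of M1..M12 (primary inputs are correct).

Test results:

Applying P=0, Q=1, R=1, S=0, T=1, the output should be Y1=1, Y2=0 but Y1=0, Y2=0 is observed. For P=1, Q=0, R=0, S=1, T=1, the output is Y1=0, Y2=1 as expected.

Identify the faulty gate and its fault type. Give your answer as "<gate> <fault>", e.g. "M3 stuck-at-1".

Fault-free values for test 1 (P=0, Q=1, R=1, S=0, T=1): M1=0, M2=0, M3=0, M4=0, M5=0, M6=1, M7=0, M8=0, M9=0, M10=1, M11=0, M12=0, giving Y1=1, Y2=0. Observed Y1=0, Y2=0.
Test 1: faults giving observed Y1=0, Y2=0 are {M10 stuck-at-0, M10 inverted output}.
Test 2 (P=1, Q=0, R=0, S=1, T=1): fault-free M1=1, M2=0, M3=0, M4=1, M5=1, M6=1, M7=0, M8=1, M9=1, M10=0, M11=0, M12=1 → Y1=0, Y2=1; observed Y1=0, Y2=1. Eliminates M10 inverted output.
Only M10 stuck-at-0 is consistent with every test.

M10 stuck-at-0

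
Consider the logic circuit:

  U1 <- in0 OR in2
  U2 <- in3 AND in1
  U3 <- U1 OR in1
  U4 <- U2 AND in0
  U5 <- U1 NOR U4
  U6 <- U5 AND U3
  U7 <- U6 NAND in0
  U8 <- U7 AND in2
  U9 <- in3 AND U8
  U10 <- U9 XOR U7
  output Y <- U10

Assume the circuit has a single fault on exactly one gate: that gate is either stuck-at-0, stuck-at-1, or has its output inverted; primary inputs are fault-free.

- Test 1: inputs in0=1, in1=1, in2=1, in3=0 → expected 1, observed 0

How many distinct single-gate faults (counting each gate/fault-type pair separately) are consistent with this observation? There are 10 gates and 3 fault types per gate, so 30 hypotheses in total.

Fault-free: U1=1, U2=0, U3=1, U4=0, U5=0, U6=0, U7=1, U8=1, U9=0, U10=1 → 1. Observed 0.
  U1: stuck-at-0, inverted output ✓; others ✗
  U2: none of the 3 fault types match ✗
  U3: none of the 3 fault types match ✗
  U4: none of the 3 fault types match ✗
  U5: stuck-at-1, inverted output ✓; others ✗
  U6: stuck-at-1, inverted output ✓; others ✗
  U7: stuck-at-0, inverted output ✓; others ✗
  U8: none of the 3 fault types match ✗
  U9: stuck-at-1, inverted output ✓; others ✗
  U10: stuck-at-0, inverted output ✓; others ✗
Consistent faults: {U1 stuck-at-0, U1 inverted output, U5 stuck-at-1, U5 inverted output, U6 stuck-at-1, U6 inverted output, U7 stuck-at-0, U7 inverted output, U9 stuck-at-1, U9 inverted output, U10 stuck-at-0, U10 inverted output} — 12 in all.

12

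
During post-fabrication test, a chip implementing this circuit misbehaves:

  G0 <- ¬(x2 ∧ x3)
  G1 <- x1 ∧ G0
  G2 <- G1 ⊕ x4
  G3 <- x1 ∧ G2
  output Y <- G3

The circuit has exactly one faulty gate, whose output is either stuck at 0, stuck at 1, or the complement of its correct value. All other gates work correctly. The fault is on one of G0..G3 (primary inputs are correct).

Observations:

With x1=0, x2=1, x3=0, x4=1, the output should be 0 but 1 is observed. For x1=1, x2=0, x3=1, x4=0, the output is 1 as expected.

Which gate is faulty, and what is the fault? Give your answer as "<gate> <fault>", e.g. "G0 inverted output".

G3 stuck-at-1

Fault-free values for test 1 (x1=0, x2=1, x3=0, x4=1): G0=1, G1=0, G2=1, G3=0, giving Y=0. Observed 1.
Test 1: faults giving observed 1 are {G3 stuck-at-1, G3 inverted output}.
Test 2 (x1=1, x2=0, x3=1, x4=0): fault-free G0=1, G1=1, G2=1, G3=1 → 1; observed 1. Eliminates G3 inverted output.
Only G3 stuck-at-1 is consistent with every test.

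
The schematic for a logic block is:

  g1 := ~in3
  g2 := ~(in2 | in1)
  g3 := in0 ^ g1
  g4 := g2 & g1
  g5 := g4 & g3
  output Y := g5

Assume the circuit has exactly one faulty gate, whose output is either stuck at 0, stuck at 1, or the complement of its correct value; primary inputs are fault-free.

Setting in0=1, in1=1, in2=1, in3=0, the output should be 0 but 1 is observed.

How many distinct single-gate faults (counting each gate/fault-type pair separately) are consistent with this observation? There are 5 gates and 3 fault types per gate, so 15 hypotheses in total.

2

Fault-free: g1=1, g2=0, g3=0, g4=0, g5=0 → 0. Observed 1.
  g1: none of the 3 fault types match ✗
  g2: none of the 3 fault types match ✗
  g3: none of the 3 fault types match ✗
  g4: none of the 3 fault types match ✗
  g5: stuck-at-1, inverted output ✓; others ✗
Consistent faults: {g5 stuck-at-1, g5 inverted output} — 2 in all.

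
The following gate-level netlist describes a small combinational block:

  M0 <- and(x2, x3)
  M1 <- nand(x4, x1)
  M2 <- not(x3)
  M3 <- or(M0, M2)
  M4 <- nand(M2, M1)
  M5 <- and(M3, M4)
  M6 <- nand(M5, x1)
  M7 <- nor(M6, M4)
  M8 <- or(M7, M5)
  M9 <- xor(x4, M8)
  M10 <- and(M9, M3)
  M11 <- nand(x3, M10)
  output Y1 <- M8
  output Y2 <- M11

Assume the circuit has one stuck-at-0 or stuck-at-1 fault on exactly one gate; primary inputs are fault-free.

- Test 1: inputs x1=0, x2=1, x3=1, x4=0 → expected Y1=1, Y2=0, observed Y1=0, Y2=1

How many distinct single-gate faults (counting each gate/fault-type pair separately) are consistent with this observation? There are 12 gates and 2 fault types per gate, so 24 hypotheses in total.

Fault-free: M0=1, M1=1, M2=0, M3=1, M4=1, M5=1, M6=1, M7=0, M8=1, M9=1, M10=1, M11=0 → Y1=1, Y2=0. Observed Y1=0, Y2=1.
  M0: stuck-at-0 ✓; others ✗
  M1: none of the 2 fault types match ✗
  M2: stuck-at-1 ✓; others ✗
  M3: stuck-at-0 ✓; others ✗
  M4: stuck-at-0 ✓; others ✗
  M5: stuck-at-0 ✓; others ✗
  M6: none of the 2 fault types match ✗
  M7: none of the 2 fault types match ✗
  M8: stuck-at-0 ✓; others ✗
  M9: none of the 2 fault types match ✗
  M10: none of the 2 fault types match ✗
  M11: none of the 2 fault types match ✗
Consistent faults: {M0 stuck-at-0, M2 stuck-at-1, M3 stuck-at-0, M4 stuck-at-0, M5 stuck-at-0, M8 stuck-at-0} — 6 in all.

6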